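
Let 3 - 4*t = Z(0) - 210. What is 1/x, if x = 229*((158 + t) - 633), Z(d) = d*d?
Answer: -4/386323 ≈ -1.0354e-5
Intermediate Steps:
Z(d) = d²
t = 213/4 (t = ¾ - (0² - 210)/4 = ¾ - (0 - 210)/4 = ¾ - ¼*(-210) = ¾ + 105/2 = 213/4 ≈ 53.250)
x = -386323/4 (x = 229*((158 + 213/4) - 633) = 229*(845/4 - 633) = 229*(-1687/4) = -386323/4 ≈ -96581.)
1/x = 1/(-386323/4) = -4/386323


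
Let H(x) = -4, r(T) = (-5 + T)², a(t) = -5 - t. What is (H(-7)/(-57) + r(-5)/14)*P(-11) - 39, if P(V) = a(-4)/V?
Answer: -168293/4389 ≈ -38.344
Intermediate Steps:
P(V) = -1/V (P(V) = (-5 - 1*(-4))/V = (-5 + 4)/V = -1/V)
(H(-7)/(-57) + r(-5)/14)*P(-11) - 39 = (-4/(-57) + (-5 - 5)²/14)*(-1/(-11)) - 39 = (-4*(-1/57) + (-10)²*(1/14))*(-1*(-1/11)) - 39 = (4/57 + 100*(1/14))*(1/11) - 39 = (4/57 + 50/7)*(1/11) - 39 = (2878/399)*(1/11) - 39 = 2878/4389 - 39 = -168293/4389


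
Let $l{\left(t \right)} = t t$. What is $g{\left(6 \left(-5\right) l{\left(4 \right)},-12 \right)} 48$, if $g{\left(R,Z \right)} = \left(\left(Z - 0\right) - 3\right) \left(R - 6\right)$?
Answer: $349920$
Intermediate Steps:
$l{\left(t \right)} = t^{2}$
$g{\left(R,Z \right)} = \left(-6 + R\right) \left(-3 + Z\right)$ ($g{\left(R,Z \right)} = \left(\left(Z + 0\right) - 3\right) \left(R - 6\right) = \left(Z - 3\right) \left(-6 + R\right) = \left(-3 + Z\right) \left(-6 + R\right) = \left(-6 + R\right) \left(-3 + Z\right)$)
$g{\left(6 \left(-5\right) l{\left(4 \right)},-12 \right)} 48 = \left(18 - -72 - 3 \cdot 6 \left(-5\right) 4^{2} + 6 \left(-5\right) 4^{2} \left(-12\right)\right) 48 = \left(18 + 72 - 3 \left(\left(-30\right) 16\right) + \left(-30\right) 16 \left(-12\right)\right) 48 = \left(18 + 72 - -1440 - -5760\right) 48 = \left(18 + 72 + 1440 + 5760\right) 48 = 7290 \cdot 48 = 349920$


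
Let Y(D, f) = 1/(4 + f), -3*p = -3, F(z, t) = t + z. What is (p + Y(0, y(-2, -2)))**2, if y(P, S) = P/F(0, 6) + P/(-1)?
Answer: 400/289 ≈ 1.3841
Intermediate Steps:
p = 1 (p = -1/3*(-3) = 1)
y(P, S) = -5*P/6 (y(P, S) = P/(6 + 0) + P/(-1) = P/6 + P*(-1) = P*(1/6) - P = P/6 - P = -5*P/6)
(p + Y(0, y(-2, -2)))**2 = (1 + 1/(4 - 5/6*(-2)))**2 = (1 + 1/(4 + 5/3))**2 = (1 + 1/(17/3))**2 = (1 + 3/17)**2 = (20/17)**2 = 400/289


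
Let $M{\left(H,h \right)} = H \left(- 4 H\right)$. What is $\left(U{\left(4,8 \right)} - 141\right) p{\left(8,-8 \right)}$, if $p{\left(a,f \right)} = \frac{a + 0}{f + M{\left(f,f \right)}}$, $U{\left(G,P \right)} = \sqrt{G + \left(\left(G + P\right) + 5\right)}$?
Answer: $\frac{47}{11} - \frac{\sqrt{21}}{33} \approx 4.1339$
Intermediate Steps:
$U{\left(G,P \right)} = \sqrt{5 + P + 2 G}$ ($U{\left(G,P \right)} = \sqrt{G + \left(5 + G + P\right)} = \sqrt{5 + P + 2 G}$)
$M{\left(H,h \right)} = - 4 H^{2}$
$p{\left(a,f \right)} = \frac{a}{f - 4 f^{2}}$ ($p{\left(a,f \right)} = \frac{a + 0}{f - 4 f^{2}} = \frac{a}{f - 4 f^{2}}$)
$\left(U{\left(4,8 \right)} - 141\right) p{\left(8,-8 \right)} = \left(\sqrt{5 + 8 + 2 \cdot 4} - 141\right) \left(\left(-1\right) 8 \frac{1}{-8} \frac{1}{-1 + 4 \left(-8\right)}\right) = \left(\sqrt{5 + 8 + 8} - 141\right) \left(\left(-1\right) 8 \left(- \frac{1}{8}\right) \frac{1}{-1 - 32}\right) = \left(\sqrt{21} - 141\right) \left(\left(-1\right) 8 \left(- \frac{1}{8}\right) \frac{1}{-33}\right) = \left(-141 + \sqrt{21}\right) \left(\left(-1\right) 8 \left(- \frac{1}{8}\right) \left(- \frac{1}{33}\right)\right) = \left(-141 + \sqrt{21}\right) \left(- \frac{1}{33}\right) = \frac{47}{11} - \frac{\sqrt{21}}{33}$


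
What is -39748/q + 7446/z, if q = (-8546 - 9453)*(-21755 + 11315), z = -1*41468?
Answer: -43775714182/243507301065 ≈ -0.17977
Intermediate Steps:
z = -41468
q = 187909560 (q = -17999*(-10440) = 187909560)
-39748/q + 7446/z = -39748/187909560 + 7446/(-41468) = -39748*1/187909560 + 7446*(-1/41468) = -9937/46977390 - 3723/20734 = -43775714182/243507301065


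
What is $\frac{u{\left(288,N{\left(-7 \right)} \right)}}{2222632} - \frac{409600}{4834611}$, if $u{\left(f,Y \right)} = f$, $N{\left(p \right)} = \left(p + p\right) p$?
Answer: $- \frac{113624712404}{1343195139519} \approx -0.084593$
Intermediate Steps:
$N{\left(p \right)} = 2 p^{2}$ ($N{\left(p \right)} = 2 p p = 2 p^{2}$)
$\frac{u{\left(288,N{\left(-7 \right)} \right)}}{2222632} - \frac{409600}{4834611} = \frac{288}{2222632} - \frac{409600}{4834611} = 288 \cdot \frac{1}{2222632} - \frac{409600}{4834611} = \frac{36}{277829} - \frac{409600}{4834611} = - \frac{113624712404}{1343195139519}$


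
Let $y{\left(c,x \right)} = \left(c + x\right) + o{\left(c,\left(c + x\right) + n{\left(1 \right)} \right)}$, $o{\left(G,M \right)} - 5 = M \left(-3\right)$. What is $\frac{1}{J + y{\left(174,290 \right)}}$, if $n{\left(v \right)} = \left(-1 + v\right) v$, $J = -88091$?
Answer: $- \frac{1}{89014} \approx -1.1234 \cdot 10^{-5}$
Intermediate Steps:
$n{\left(v \right)} = v \left(-1 + v\right)$
$o{\left(G,M \right)} = 5 - 3 M$ ($o{\left(G,M \right)} = 5 + M \left(-3\right) = 5 - 3 M$)
$y{\left(c,x \right)} = 5 - 2 c - 2 x$ ($y{\left(c,x \right)} = \left(c + x\right) - \left(-5 + 3 \left(\left(c + x\right) + 1 \left(-1 + 1\right)\right)\right) = \left(c + x\right) - \left(-5 + 3 \left(\left(c + x\right) + 1 \cdot 0\right)\right) = \left(c + x\right) - \left(-5 + 3 \left(\left(c + x\right) + 0\right)\right) = \left(c + x\right) - \left(-5 + 3 \left(c + x\right)\right) = \left(c + x\right) - \left(-5 + 3 c + 3 x\right) = 5 - 2 c - 2 x$)
$\frac{1}{J + y{\left(174,290 \right)}} = \frac{1}{-88091 - 923} = \frac{1}{-89014} = - \frac{1}{89014}$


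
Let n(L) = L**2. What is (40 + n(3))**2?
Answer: 2401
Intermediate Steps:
(40 + n(3))**2 = (40 + 3**2)**2 = (40 + 9)**2 = 49**2 = 2401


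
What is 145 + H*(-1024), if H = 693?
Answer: -709487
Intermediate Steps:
145 + H*(-1024) = 145 + 693*(-1024) = 145 - 709632 = -709487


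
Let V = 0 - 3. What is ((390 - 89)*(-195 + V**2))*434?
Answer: -24297924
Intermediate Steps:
V = -3
((390 - 89)*(-195 + V**2))*434 = ((390 - 89)*(-195 + (-3)**2))*434 = (301*(-195 + 9))*434 = (301*(-186))*434 = -55986*434 = -24297924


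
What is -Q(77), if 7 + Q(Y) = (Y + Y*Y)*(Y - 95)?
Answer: 108115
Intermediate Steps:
Q(Y) = -7 + (-95 + Y)*(Y + Y²) (Q(Y) = -7 + (Y + Y*Y)*(Y - 95) = -7 + (Y + Y²)*(-95 + Y) = -7 + (-95 + Y)*(Y + Y²))
-Q(77) = -(-7 + 77³ - 95*77 - 94*77²) = -(-7 + 456533 - 7315 - 94*5929) = -(-7 + 456533 - 7315 - 557326) = -1*(-108115) = 108115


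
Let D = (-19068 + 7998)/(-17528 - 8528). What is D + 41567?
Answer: 541540411/13028 ≈ 41567.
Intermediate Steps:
D = 5535/13028 (D = -11070/(-26056) = -11070*(-1/26056) = 5535/13028 ≈ 0.42485)
D + 41567 = 5535/13028 + 41567 = 541540411/13028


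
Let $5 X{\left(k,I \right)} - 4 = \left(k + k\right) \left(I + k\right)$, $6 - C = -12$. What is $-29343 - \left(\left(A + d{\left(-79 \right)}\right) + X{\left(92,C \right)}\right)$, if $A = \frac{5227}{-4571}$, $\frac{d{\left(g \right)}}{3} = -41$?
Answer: $- \frac{760332289}{22855} \approx -33268.0$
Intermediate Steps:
$C = 18$ ($C = 6 - -12 = 6 + 12 = 18$)
$X{\left(k,I \right)} = \frac{4}{5} + \frac{2 k \left(I + k\right)}{5}$ ($X{\left(k,I \right)} = \frac{4}{5} + \frac{\left(k + k\right) \left(I + k\right)}{5} = \frac{4}{5} + \frac{2 k \left(I + k\right)}{5}$)
$d{\left(g \right)} = -123$ ($d{\left(g \right)} = 3 \left(-41\right) = -123$)
$A = - \frac{5227}{4571}$ ($A = 5227 \left(- \frac{1}{4571}\right) = - \frac{5227}{4571} \approx -1.1435$)
$-29343 - \left(\left(A + d{\left(-79 \right)}\right) + X{\left(92,C \right)}\right) = -29343 - \left(\left(- \frac{5227}{4571} - 123\right) + \left(\frac{4}{5} + \frac{2 \cdot 92^{2}}{5} + \frac{2}{5} \cdot 18 \cdot 92\right)\right) = -29343 - \left(- \frac{567460}{4571} + \left(\frac{4}{5} + \frac{2}{5} \cdot 8464 + \frac{3312}{5}\right)\right) = -29343 - \left(- \frac{567460}{4571} + \left(\frac{4}{5} + \frac{16928}{5} + \frac{3312}{5}\right)\right) = -29343 - \left(- \frac{567460}{4571} + \frac{20244}{5}\right) = -29343 - \frac{89698024}{22855} = - \frac{760332289}{22855}$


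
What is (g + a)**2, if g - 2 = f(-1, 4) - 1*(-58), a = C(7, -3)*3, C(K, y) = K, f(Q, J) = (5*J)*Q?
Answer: 3721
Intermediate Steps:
f(Q, J) = 5*J*Q
a = 21 (a = 7*3 = 21)
g = 40 (g = 2 + (5*4*(-1) - 1*(-58)) = 2 + (-20 + 58) = 2 + 38 = 40)
(g + a)**2 = (40 + 21)**2 = 61**2 = 3721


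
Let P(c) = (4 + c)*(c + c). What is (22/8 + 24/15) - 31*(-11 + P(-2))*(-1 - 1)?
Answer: -23473/20 ≈ -1173.7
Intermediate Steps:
P(c) = 2*c*(4 + c) (P(c) = (4 + c)*(2*c) = 2*c*(4 + c))
(22/8 + 24/15) - 31*(-11 + P(-2))*(-1 - 1) = (22/8 + 24/15) - 31*(-11 + 2*(-2)*(4 - 2))*(-1 - 1) = (22*(⅛) + 24*(1/15)) - 31*(-11 + 2*(-2)*2)*(-2) = (11/4 + 8/5) - 31*(-11 - 8)*(-2) = 87/20 - (-589)*(-2) = 87/20 - 31*38 = 87/20 - 1178 = -23473/20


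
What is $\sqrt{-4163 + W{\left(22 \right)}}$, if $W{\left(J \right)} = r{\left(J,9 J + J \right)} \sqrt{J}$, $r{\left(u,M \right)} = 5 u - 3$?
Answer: $\sqrt{-4163 + 107 \sqrt{22}} \approx 60.507 i$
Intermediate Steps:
$r{\left(u,M \right)} = -3 + 5 u$
$W{\left(J \right)} = \sqrt{J} \left(-3 + 5 J\right)$ ($W{\left(J \right)} = \left(-3 + 5 J\right) \sqrt{J} = \sqrt{J} \left(-3 + 5 J\right)$)
$\sqrt{-4163 + W{\left(22 \right)}} = \sqrt{-4163 + \sqrt{22} \left(-3 + 5 \cdot 22\right)} = \sqrt{-4163 + \sqrt{22} \left(-3 + 110\right)} = \sqrt{-4163 + \sqrt{22} \cdot 107} = \sqrt{-4163 + 107 \sqrt{22}}$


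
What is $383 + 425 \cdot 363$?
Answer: $154658$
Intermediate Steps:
$383 + 425 \cdot 363 = 383 + 154275 = 154658$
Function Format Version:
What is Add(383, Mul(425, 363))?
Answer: 154658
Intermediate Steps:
Add(383, Mul(425, 363)) = Add(383, 154275) = 154658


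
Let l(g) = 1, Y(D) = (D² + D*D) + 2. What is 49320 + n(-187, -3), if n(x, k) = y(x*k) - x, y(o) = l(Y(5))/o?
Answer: 27773428/561 ≈ 49507.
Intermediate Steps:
Y(D) = 2 + 2*D² (Y(D) = (D² + D²) + 2 = 2*D² + 2 = 2 + 2*D²)
y(o) = 1/o
n(x, k) = -x + 1/(k*x) (n(x, k) = 1/(x*k) - x = 1/(k*x) - x = -x + 1/(k*x))
49320 + n(-187, -3) = 49320 + (-1*(-187) + 1/(-3*(-187))) = 49320 + (187 - ⅓*(-1/187)) = 49320 + (187 + 1/561) = 49320 + 104908/561 = 27773428/561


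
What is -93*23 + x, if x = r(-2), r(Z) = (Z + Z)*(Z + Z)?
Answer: -2123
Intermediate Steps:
r(Z) = 4*Z**2 (r(Z) = (2*Z)*(2*Z) = 4*Z**2)
x = 16 (x = 4*(-2)**2 = 4*4 = 16)
-93*23 + x = -93*23 + 16 = -2139 + 16 = -2123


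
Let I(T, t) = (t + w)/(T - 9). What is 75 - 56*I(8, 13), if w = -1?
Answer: 747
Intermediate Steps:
I(T, t) = (-1 + t)/(-9 + T) (I(T, t) = (t - 1)/(T - 9) = (-1 + t)/(-9 + T))
75 - 56*I(8, 13) = 75 - 56*(-1 + 13)/(-9 + 8) = 75 - 56*12/(-1) = 75 - (-56)*12 = 75 - 56*(-12) = 75 + 672 = 747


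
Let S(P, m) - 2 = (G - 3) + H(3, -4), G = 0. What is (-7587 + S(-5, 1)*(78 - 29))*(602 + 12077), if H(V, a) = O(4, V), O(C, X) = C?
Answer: -94331760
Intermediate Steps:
H(V, a) = 4
S(P, m) = 3 (S(P, m) = 2 + ((0 - 3) + 4) = 2 + (-3 + 4) = 2 + 1 = 3)
(-7587 + S(-5, 1)*(78 - 29))*(602 + 12077) = (-7587 + 3*(78 - 29))*(602 + 12077) = (-7587 + 3*49)*12679 = (-7587 + 147)*12679 = -7440*12679 = -94331760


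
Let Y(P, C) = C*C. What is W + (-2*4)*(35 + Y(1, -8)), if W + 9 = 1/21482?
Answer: -17207081/21482 ≈ -801.00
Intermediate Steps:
Y(P, C) = C²
W = -193337/21482 (W = -9 + 1/21482 = -193337/21482 ≈ -9.0000)
W + (-2*4)*(35 + Y(1, -8)) = -193337/21482 + (-2*4)*(35 + (-8)²) = -193337/21482 - 8*(35 + 64) = -193337/21482 - 8*99 = -193337/21482 - 792 = -17207081/21482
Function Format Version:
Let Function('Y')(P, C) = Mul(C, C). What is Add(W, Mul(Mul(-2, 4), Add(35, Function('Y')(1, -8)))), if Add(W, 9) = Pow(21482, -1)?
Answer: Rational(-17207081, 21482) ≈ -801.00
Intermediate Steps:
Function('Y')(P, C) = Pow(C, 2)
W = Rational(-193337, 21482) (W = Add(-9, Pow(21482, -1)) = Add(-9, Rational(1, 21482)) = Rational(-193337, 21482) ≈ -9.0000)
Add(W, Mul(Mul(-2, 4), Add(35, Function('Y')(1, -8)))) = Add(Rational(-193337, 21482), Mul(Mul(-2, 4), Add(35, Pow(-8, 2)))) = Add(Rational(-193337, 21482), Mul(-8, Add(35, 64))) = Add(Rational(-193337, 21482), Mul(-8, 99)) = Add(Rational(-193337, 21482), -792) = Rational(-17207081, 21482)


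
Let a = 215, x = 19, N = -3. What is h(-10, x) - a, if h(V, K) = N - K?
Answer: -237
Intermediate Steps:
h(V, K) = -3 - K
h(-10, x) - a = (-3 - 1*19) - 1*215 = (-3 - 19) - 215 = -22 - 215 = -237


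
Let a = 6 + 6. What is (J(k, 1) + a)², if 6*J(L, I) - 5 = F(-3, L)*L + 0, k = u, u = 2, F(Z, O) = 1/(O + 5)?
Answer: 292681/1764 ≈ 165.92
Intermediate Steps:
F(Z, O) = 1/(5 + O)
k = 2
J(L, I) = ⅚ + L/(6*(5 + L)) (J(L, I) = ⅚ + (L/(5 + L) + 0)/6 = ⅚ + (L/(5 + L))/6 = ⅚ + L/(6*(5 + L)))
a = 12
(J(k, 1) + a)² = ((25/6 + 2)/(5 + 2) + 12)² = ((37/6)/7 + 12)² = ((⅐)*(37/6) + 12)² = (37/42 + 12)² = (541/42)² = 292681/1764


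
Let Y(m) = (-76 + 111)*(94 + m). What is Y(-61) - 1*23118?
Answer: -21963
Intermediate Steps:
Y(m) = 3290 + 35*m (Y(m) = 35*(94 + m) = 3290 + 35*m)
Y(-61) - 1*23118 = (3290 + 35*(-61)) - 1*23118 = (3290 - 2135) - 23118 = 1155 - 23118 = -21963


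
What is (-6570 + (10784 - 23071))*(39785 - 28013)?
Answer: -221984604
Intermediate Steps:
(-6570 + (10784 - 23071))*(39785 - 28013) = (-6570 - 12287)*11772 = -18857*11772 = -221984604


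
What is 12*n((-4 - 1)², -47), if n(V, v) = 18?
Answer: 216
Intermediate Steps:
12*n((-4 - 1)², -47) = 12*18 = 216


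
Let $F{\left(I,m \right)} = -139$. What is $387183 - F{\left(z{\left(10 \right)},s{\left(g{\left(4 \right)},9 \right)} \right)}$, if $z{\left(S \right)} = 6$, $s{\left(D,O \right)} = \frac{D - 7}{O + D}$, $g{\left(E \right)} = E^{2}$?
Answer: $387322$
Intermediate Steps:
$s{\left(D,O \right)} = \frac{-7 + D}{D + O}$ ($s{\left(D,O \right)} = \frac{D - 7}{D + O} = \frac{-7 + D}{D + O}$)
$387183 - F{\left(z{\left(10 \right)},s{\left(g{\left(4 \right)},9 \right)} \right)} = 387183 - -139 = 387183 + 139 = 387322$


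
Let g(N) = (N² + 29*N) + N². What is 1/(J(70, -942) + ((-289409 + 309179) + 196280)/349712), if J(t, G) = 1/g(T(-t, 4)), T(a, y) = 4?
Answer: 6469672/4040639 ≈ 1.6012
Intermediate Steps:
g(N) = 2*N² + 29*N
J(t, G) = 1/148 (J(t, G) = 1/(4*(29 + 2*4)) = 1/(4*(29 + 8)) = 1/(4*37) = 1/148)
1/(J(70, -942) + ((-289409 + 309179) + 196280)/349712) = 1/(1/148 + ((-289409 + 309179) + 196280)/349712) = 1/(1/148 + (19770 + 196280)*(1/349712)) = 1/(1/148 + 216050*(1/349712)) = 1/(1/148 + 108025/174856) = 1/(4040639/6469672) = 6469672/4040639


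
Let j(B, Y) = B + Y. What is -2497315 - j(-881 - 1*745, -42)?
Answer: -2495647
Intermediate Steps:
-2497315 - j(-881 - 1*745, -42) = -2497315 - ((-881 - 1*745) - 42) = -2497315 - ((-881 - 745) - 42) = -2497315 - (-1626 - 42) = -2497315 - 1*(-1668) = -2497315 + 1668 = -2495647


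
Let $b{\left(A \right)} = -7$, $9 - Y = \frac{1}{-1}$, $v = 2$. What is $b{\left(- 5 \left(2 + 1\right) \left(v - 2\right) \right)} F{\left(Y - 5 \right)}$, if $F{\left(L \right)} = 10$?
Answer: $-70$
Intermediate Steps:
$Y = 10$ ($Y = 9 - \frac{1}{-1} = 9 - -1 = 9 + 1 = 10$)
$b{\left(- 5 \left(2 + 1\right) \left(v - 2\right) \right)} F{\left(Y - 5 \right)} = \left(-7\right) 10 = -70$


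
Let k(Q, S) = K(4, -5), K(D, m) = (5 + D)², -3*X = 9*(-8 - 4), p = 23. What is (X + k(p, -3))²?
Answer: 13689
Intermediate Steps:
X = 36 (X = -3*(-8 - 4) = -3*(-12) = -⅓*(-108) = 36)
k(Q, S) = 81 (k(Q, S) = (5 + 4)² = 9² = 81)
(X + k(p, -3))² = (36 + 81)² = 117² = 13689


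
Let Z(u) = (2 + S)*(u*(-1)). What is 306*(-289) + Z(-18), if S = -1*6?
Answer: -88506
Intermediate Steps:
S = -6
Z(u) = 4*u (Z(u) = (2 - 6)*(u*(-1)) = -(-4)*u = 4*u)
306*(-289) + Z(-18) = 306*(-289) + 4*(-18) = -88434 - 72 = -88506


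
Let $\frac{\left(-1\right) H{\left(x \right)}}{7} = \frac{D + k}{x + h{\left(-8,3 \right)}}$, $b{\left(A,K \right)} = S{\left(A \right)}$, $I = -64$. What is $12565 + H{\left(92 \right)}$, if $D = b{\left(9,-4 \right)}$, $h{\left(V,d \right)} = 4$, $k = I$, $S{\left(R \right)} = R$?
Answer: $\frac{1206625}{96} \approx 12569.0$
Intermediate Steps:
$b{\left(A,K \right)} = A$
$k = -64$
$D = 9$
$H{\left(x \right)} = \frac{385}{4 + x}$ ($H{\left(x \right)} = - 7 \frac{9 - 64}{x + 4} = - 7 \left(- \frac{55}{4 + x}\right) = \frac{385}{4 + x}$)
$12565 + H{\left(92 \right)} = 12565 + \frac{385}{4 + 92} = 12565 + \frac{385}{96} = \frac{1206625}{96}$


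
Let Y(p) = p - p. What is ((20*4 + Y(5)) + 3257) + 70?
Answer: 3407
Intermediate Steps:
Y(p) = 0
((20*4 + Y(5)) + 3257) + 70 = ((20*4 + 0) + 3257) + 70 = ((80 + 0) + 3257) + 70 = (80 + 3257) + 70 = 3337 + 70 = 3407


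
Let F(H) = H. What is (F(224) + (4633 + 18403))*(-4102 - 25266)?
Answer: -683099680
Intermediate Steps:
(F(224) + (4633 + 18403))*(-4102 - 25266) = (224 + (4633 + 18403))*(-4102 - 25266) = (224 + 23036)*(-29368) = 23260*(-29368) = -683099680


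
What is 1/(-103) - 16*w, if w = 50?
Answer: -82401/103 ≈ -800.01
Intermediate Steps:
1/(-103) - 16*w = 1/(-103) - 16*50 = -1/103 - 800 = -82401/103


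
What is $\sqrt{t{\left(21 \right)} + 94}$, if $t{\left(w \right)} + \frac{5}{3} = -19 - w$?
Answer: $\frac{\sqrt{471}}{3} \approx 7.2342$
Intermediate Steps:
$t{\left(w \right)} = - \frac{62}{3} - w$ ($t{\left(w \right)} = - \frac{5}{3} - \left(19 + w\right) = - \frac{62}{3} - w$)
$\sqrt{t{\left(21 \right)} + 94} = \sqrt{\left(- \frac{62}{3} - 21\right) + 94} = \sqrt{- \frac{125}{3} + 94} = \sqrt{\frac{157}{3}} = \frac{\sqrt{471}}{3}$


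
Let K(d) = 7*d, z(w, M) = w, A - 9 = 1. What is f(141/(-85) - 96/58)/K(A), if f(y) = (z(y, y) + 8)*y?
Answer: -13480017/60762250 ≈ -0.22185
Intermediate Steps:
A = 10 (A = 9 + 1 = 10)
f(y) = y*(8 + y) (f(y) = (y + 8)*y = (8 + y)*y = y*(8 + y))
f(141/(-85) - 96/58)/K(A) = ((141/(-85) - 96/58)*(8 + (141/(-85) - 96/58)))/((7*10)) = ((141*(-1/85) - 96*1/58)*(8 + (141*(-1/85) - 96*1/58)))/70 = ((-141/85 - 48/29)*(8 + (-141/85 - 48/29)))*(1/70) = -8169*(8 - 8169/2465)/2465*(1/70) = -8169/2465*11551/2465*(1/70) = -94360119/6076225*1/70 = -13480017/60762250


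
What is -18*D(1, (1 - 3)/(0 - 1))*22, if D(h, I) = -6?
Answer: 2376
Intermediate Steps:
-18*D(1, (1 - 3)/(0 - 1))*22 = -18*(-6)*22 = 108*22 = 2376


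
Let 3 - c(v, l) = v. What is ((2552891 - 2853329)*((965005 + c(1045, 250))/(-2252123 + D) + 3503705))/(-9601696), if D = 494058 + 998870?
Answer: 5549745719308599/50621941630 ≈ 1.0963e+5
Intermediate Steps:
D = 1492928
c(v, l) = 3 - v
((2552891 - 2853329)*((965005 + c(1045, 250))/(-2252123 + D) + 3503705))/(-9601696) = ((2552891 - 2853329)*((965005 + (3 - 1*1045))/(-2252123 + 1492928) + 3503705))/(-9601696) = -300438*((965005 + (3 - 1045))/(-759195) + 3503705)*(-1/9601696) = -300438*((965005 - 1042)*(-1/759195) + 3503705)*(-1/9601696) = -300438*(963963*(-1/759195) + 3503705)*(-1/9601696) = -300438*(-107107/84355 + 3503705)*(-1/9601696) = -300438*295554928168/84355*(-1/9601696) = -88795931508937584/84355*(-1/9601696) = 5549745719308599/50621941630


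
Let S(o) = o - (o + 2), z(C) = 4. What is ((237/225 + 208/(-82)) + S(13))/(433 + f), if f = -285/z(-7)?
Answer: -42844/4449525 ≈ -0.0096289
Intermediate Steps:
S(o) = -2 (S(o) = o - (2 + o) = o + (-2 - o) = -2)
f = -285/4 ≈ -71.250
((237/225 + 208/(-82)) + S(13))/(433 + f) = ((237/225 + 208/(-82)) - 2)/(433 - 285/4) = ((237*(1/225) + 208*(-1/82)) - 2)/(1447/4) = ((79/75 - 104/41) - 2)*(4/1447) = (-4561/3075 - 2)*(4/1447) = -10711/3075*4/1447 = -42844/4449525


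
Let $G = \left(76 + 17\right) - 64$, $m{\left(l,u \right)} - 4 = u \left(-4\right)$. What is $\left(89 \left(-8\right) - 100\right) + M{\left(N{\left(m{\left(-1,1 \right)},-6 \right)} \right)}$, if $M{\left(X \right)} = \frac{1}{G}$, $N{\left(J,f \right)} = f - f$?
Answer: $- \frac{23547}{29} \approx -811.97$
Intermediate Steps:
$m{\left(l,u \right)} = 4 - 4 u$ ($m{\left(l,u \right)} = 4 + u \left(-4\right) = 4 - 4 u$)
$N{\left(J,f \right)} = 0$
$G = 29$ ($G = 93 - 64 = 29$)
$M{\left(X \right)} = \frac{1}{29}$
$\left(89 \left(-8\right) - 100\right) + M{\left(N{\left(m{\left(-1,1 \right)},-6 \right)} \right)} = \left(89 \left(-8\right) - 100\right) + \frac{1}{29} = \left(-712 - 100\right) + \frac{1}{29} = -812 + \frac{1}{29} = - \frac{23547}{29}$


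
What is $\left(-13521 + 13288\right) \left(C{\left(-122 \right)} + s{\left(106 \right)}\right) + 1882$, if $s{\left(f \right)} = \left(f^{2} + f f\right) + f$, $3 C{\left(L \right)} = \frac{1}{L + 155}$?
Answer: $- \frac{520620641}{99} \approx -5.2588 \cdot 10^{6}$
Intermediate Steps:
$C{\left(L \right)} = \frac{1}{3 \left(155 + L\right)}$ ($C{\left(L \right)} = \frac{1}{3 \left(L + 155\right)} = \frac{1}{3 \left(155 + L\right)}$)
$s{\left(f \right)} = f + 2 f^{2}$ ($s{\left(f \right)} = \left(f^{2} + f^{2}\right) + f = 2 f^{2} + f = f + 2 f^{2}$)
$\left(-13521 + 13288\right) \left(C{\left(-122 \right)} + s{\left(106 \right)}\right) + 1882 = \left(-13521 + 13288\right) \left(\frac{1}{3 \left(155 - 122\right)} + 106 \left(1 + 2 \cdot 106\right)\right) + 1882 = - 233 \left(\frac{1}{3 \cdot 33} + 106 \left(1 + 212\right)\right) + 1882 = - 233 \left(\frac{1}{3} \cdot \frac{1}{33} + 106 \cdot 213\right) + 1882 = - 233 \left(\frac{1}{99} + 22578\right) + 1882 = \left(-233\right) \frac{2235223}{99} + 1882 = - \frac{520806959}{99} + 1882 = - \frac{520620641}{99}$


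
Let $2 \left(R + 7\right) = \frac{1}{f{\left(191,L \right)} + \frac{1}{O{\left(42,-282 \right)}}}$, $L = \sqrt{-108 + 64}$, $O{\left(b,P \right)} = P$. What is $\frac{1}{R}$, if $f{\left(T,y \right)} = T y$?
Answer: $- \frac{223385858425}{1563701014192} + \frac{3797271 i \sqrt{11}}{1563701014192} \approx -0.14286 + 8.054 \cdot 10^{-6} i$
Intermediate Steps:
$L = 2 i \sqrt{11}$ ($L = \sqrt{-44} = 2 i \sqrt{11} \approx 6.6332 i$)
$R = -7 + \frac{1}{2 \left(- \frac{1}{282} + 382 i \sqrt{11}\right)}$ ($R = -7 + \frac{1}{2 \left(191 \cdot 2 i \sqrt{11} + \frac{1}{-282}\right)} = -7 + \frac{1}{2 \left(382 i \sqrt{11} - \frac{1}{282}\right)} = -7 + \frac{1}{2 \left(- \frac{1}{282} + 382 i \sqrt{11}\right)} \approx -7.0 - 0.00039465 i$)
$\frac{1}{R} = \frac{1}{- \frac{893543433700}{127649061937} - \frac{15189084 i \sqrt{11}}{127649061937}}$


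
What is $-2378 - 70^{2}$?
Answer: $-7278$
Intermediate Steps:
$-2378 - 70^{2} = -2378 - 4900 = -7278$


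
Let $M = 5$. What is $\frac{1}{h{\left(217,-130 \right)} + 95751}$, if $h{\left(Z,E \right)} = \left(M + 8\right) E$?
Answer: $\frac{1}{94061} \approx 1.0631 \cdot 10^{-5}$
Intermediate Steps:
$h{\left(Z,E \right)} = 13 E$ ($h{\left(Z,E \right)} = \left(5 + 8\right) E = 13 E$)
$\frac{1}{h{\left(217,-130 \right)} + 95751} = \frac{1}{13 \left(-130\right) + 95751} = \frac{1}{-1690 + 95751} = \frac{1}{94061}$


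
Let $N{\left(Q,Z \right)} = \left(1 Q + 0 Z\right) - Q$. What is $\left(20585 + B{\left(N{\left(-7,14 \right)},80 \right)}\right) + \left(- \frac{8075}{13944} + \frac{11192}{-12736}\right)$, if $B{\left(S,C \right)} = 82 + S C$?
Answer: $\frac{28671951785}{1387428} \approx 20666.0$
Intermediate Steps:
$N{\left(Q,Z \right)} = 0$ ($N{\left(Q,Z \right)} = \left(Q + 0\right) - Q = Q - Q = 0$)
$B{\left(S,C \right)} = 82 + C S$
$\left(20585 + B{\left(N{\left(-7,14 \right)},80 \right)}\right) + \left(- \frac{8075}{13944} + \frac{11192}{-12736}\right) = \left(20585 + \left(82 + 80 \cdot 0\right)\right) + \left(- \frac{8075}{13944} + \frac{11192}{-12736}\right) = \left(20585 + \left(82 + 0\right)\right) + \left(\left(-8075\right) \frac{1}{13944} + 11192 \left(- \frac{1}{12736}\right)\right) = \left(20585 + 82\right) - \frac{2022691}{1387428} = 20667 - \frac{2022691}{1387428} = \frac{28671951785}{1387428}$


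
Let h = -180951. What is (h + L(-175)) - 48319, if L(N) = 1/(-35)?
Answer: -8024451/35 ≈ -2.2927e+5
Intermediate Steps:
L(N) = -1/35
(h + L(-175)) - 48319 = (-180951 - 1/35) - 48319 = -6333286/35 - 48319 = -8024451/35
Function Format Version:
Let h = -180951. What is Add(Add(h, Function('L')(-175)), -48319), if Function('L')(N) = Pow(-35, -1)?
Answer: Rational(-8024451, 35) ≈ -2.2927e+5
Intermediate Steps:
Function('L')(N) = Rational(-1, 35)
Add(Add(h, Function('L')(-175)), -48319) = Add(Add(-180951, Rational(-1, 35)), -48319) = Add(Rational(-6333286, 35), -48319) = Rational(-8024451, 35)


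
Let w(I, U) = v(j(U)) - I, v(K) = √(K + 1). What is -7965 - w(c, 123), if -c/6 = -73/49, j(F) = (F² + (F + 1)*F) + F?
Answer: -389847/49 - √30505 ≈ -8130.7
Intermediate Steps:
j(F) = F + F² + F*(1 + F) (j(F) = (F² + (1 + F)*F) + F = (F² + F*(1 + F)) + F = F + F² + F*(1 + F))
c = 438/49 (c = -(-438)/49 = -6*(-73/49) = 438/49 ≈ 8.9388)
v(K) = √(1 + K)
w(I, U) = √(1 + 2*U*(1 + U)) - I
-7965 - w(c, 123) = -7965 - (√(1 + 2*123*(1 + 123)) - 1*438/49) = -7965 - (√(1 + 2*123*124) - 438/49) = -7965 - (√(1 + 30504) - 438/49) = -7965 - (√30505 - 438/49) = -7965 - (-438/49 + √30505) = -7965 + (438/49 - √30505) = -389847/49 - √30505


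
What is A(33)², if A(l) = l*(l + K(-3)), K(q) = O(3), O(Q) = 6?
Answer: 1656369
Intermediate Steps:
K(q) = 6
A(l) = l*(6 + l) (A(l) = l*(l + 6) = l*(6 + l))
A(33)² = (33*(6 + 33))² = (33*39)² = 1287² = 1656369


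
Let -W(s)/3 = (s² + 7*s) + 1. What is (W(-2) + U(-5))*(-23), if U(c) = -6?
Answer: -483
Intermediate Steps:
W(s) = -3 - 21*s - 3*s² (W(s) = -3*((s² + 7*s) + 1) = -3*(1 + s² + 7*s) = -3 - 21*s - 3*s²)
(W(-2) + U(-5))*(-23) = ((-3 - 21*(-2) - 3*(-2)²) - 6)*(-23) = ((-3 + 42 - 3*4) - 6)*(-23) = ((-3 + 42 - 12) - 6)*(-23) = (27 - 6)*(-23) = 21*(-23) = -483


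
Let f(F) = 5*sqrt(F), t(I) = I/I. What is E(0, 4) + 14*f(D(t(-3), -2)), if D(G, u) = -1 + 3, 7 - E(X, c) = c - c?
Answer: 7 + 70*sqrt(2) ≈ 105.99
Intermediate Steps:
E(X, c) = 7 (E(X, c) = 7 - (c - c) = 7 - 1*0 = 7 + 0 = 7)
t(I) = 1
D(G, u) = 2
E(0, 4) + 14*f(D(t(-3), -2)) = 7 + 14*(5*sqrt(2)) = 7 + 70*sqrt(2)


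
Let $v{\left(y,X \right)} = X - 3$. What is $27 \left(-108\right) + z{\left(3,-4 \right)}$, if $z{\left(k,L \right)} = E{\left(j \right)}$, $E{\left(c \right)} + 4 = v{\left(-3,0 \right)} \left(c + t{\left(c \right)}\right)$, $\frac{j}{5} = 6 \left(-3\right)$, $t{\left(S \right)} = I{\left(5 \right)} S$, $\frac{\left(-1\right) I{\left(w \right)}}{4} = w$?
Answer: $-8050$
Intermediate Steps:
$I{\left(w \right)} = - 4 w$
$v{\left(y,X \right)} = -3 + X$
$t{\left(S \right)} = - 20 S$ ($t{\left(S \right)} = \left(-4\right) 5 S = - 20 S$)
$j = -90$ ($j = 5 \cdot 6 \left(-3\right) = 5 \left(-18\right) = -90$)
$E{\left(c \right)} = -4 + 57 c$ ($E{\left(c \right)} = -4 + \left(-3 + 0\right) \left(c - 20 c\right) = -4 - 3 \left(- 19 c\right) = -4 + 57 c$)
$z{\left(k,L \right)} = -5134$ ($z{\left(k,L \right)} = -4 + 57 \left(-90\right) = -4 - 5130 = -5134$)
$27 \left(-108\right) + z{\left(3,-4 \right)} = 27 \left(-108\right) - 5134 = -2916 - 5134 = -8050$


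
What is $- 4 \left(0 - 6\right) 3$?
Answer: $72$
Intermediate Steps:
$- 4 \left(0 - 6\right) 3 = \left(-4\right) \left(-6\right) 3 = 24 \cdot 3 = 72$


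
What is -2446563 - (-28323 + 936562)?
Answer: -3354802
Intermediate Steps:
-2446563 - (-28323 + 936562) = -2446563 - 1*908239 = -2446563 - 908239 = -3354802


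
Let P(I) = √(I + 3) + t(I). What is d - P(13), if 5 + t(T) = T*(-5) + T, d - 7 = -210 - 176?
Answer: -326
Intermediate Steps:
d = -379 (d = 7 + (-210 - 176) = 7 - 386 = -379)
t(T) = -5 - 4*T (t(T) = -5 + (T*(-5) + T) = -5 + (-5*T + T) = -5 - 4*T)
P(I) = -5 + √(3 + I) - 4*I (P(I) = √(I + 3) + (-5 - 4*I) = √(3 + I) + (-5 - 4*I) = -5 + √(3 + I) - 4*I)
d - P(13) = -379 - (-5 + √(3 + 13) - 4*13) = -379 - (-5 + √16 - 52) = -379 - (-5 + 4 - 52) = -379 - 1*(-53) = -379 + 53 = -326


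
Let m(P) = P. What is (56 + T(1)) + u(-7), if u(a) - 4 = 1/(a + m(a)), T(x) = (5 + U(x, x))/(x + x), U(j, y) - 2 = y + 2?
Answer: 909/14 ≈ 64.929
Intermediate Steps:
U(j, y) = 4 + y (U(j, y) = 2 + (y + 2) = 2 + (2 + y) = 4 + y)
T(x) = (9 + x)/(2*x) (T(x) = (5 + (4 + x))/(x + x) = (9 + x)/((2*x)) = (9 + x)*(1/(2*x)) = (9 + x)/(2*x))
u(a) = 4 + 1/(2*a) (u(a) = 4 + 1/(a + a) = 4 + 1/(2*a))
(56 + T(1)) + u(-7) = (56 + (½)*(9 + 1)/1) + (4 + (½)/(-7)) = (56 + (½)*1*10) + (4 + (½)*(-⅐)) = (56 + 5) + (4 - 1/14) = 61 + 55/14 = 909/14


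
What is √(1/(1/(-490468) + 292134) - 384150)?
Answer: I*√7886538054784738534445665402/143282378711 ≈ 619.8*I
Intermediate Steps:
√(1/(1/(-490468) + 292134) - 384150) = √(1/(-1/490468 + 292134) - 384150) = √(1/(143282378711/490468) - 384150) = √(490468/143282378711 - 384150) = √(-55041925781340182/143282378711) = I*√7886538054784738534445665402/143282378711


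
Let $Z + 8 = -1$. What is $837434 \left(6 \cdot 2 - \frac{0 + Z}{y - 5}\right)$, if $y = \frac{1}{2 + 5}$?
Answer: $\frac{144457365}{17} \approx 8.4975 \cdot 10^{6}$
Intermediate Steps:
$Z = -9$ ($Z = -8 - 1 = -9$)
$y = \frac{1}{7} \approx 0.14286$
$837434 \left(6 \cdot 2 - \frac{0 + Z}{y - 5}\right) = 837434 \left(6 \cdot 2 - \frac{0 - 9}{\frac{1}{7} - 5}\right) = 837434 \left(12 - - \frac{9}{- \frac{34}{7}}\right) = 837434 \left(12 - \left(-9\right) \left(- \frac{7}{34}\right)\right) = 837434 \left(12 - \frac{63}{34}\right) = 837434 \cdot \frac{345}{34} = \frac{144457365}{17}$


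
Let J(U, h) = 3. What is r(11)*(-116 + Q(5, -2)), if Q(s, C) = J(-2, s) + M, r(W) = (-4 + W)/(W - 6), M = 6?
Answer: -749/5 ≈ -149.80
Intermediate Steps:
r(W) = (-4 + W)/(-6 + W)
Q(s, C) = 9 (Q(s, C) = 3 + 6 = 9)
r(11)*(-116 + Q(5, -2)) = ((-4 + 11)/(-6 + 11))*(-116 + 9) = (7/5)*(-107) = -749/5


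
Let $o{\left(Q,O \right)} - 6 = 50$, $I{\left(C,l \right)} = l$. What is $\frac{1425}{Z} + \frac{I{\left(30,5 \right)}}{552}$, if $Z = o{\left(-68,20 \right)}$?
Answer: $\frac{12295}{483} \approx 25.455$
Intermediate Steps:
$o{\left(Q,O \right)} = 56$ ($o{\left(Q,O \right)} = 6 + 50 = 56$)
$Z = 56$
$\frac{1425}{Z} + \frac{I{\left(30,5 \right)}}{552} = \frac{1425}{56} + \frac{5}{552} = \frac{12295}{483}$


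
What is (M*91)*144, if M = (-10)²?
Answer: 1310400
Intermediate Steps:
M = 100
(M*91)*144 = (100*91)*144 = 9100*144 = 1310400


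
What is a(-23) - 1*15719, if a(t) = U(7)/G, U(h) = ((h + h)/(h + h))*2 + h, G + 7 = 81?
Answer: -1163197/74 ≈ -15719.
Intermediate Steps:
G = 74 (G = -7 + 81 = 74)
U(h) = 2 + h (U(h) = ((2*h)/((2*h)))*2 + h = ((2*h)*(1/(2*h)))*2 + h = 1*2 + h = 2 + h)
a(t) = 9/74 (a(t) = (2 + 7)/74 = 9*(1/74) = 9/74)
a(-23) - 1*15719 = 9/74 - 1*15719 = 9/74 - 15719 = -1163197/74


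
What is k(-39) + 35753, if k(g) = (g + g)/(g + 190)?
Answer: 5398625/151 ≈ 35753.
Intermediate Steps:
k(g) = 2*g/(190 + g) (k(g) = (2*g)/(190 + g) = 2*g/(190 + g))
k(-39) + 35753 = 2*(-39)/(190 - 39) + 35753 = 2*(-39)/151 + 35753 = 2*(-39)*(1/151) + 35753 = -78/151 + 35753 = 5398625/151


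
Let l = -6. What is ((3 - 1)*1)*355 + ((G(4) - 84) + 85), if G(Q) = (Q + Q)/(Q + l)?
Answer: 707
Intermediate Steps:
G(Q) = 2*Q/(-6 + Q) (G(Q) = (Q + Q)/(Q - 6) = (2*Q)/(-6 + Q) = 2*Q/(-6 + Q))
((3 - 1)*1)*355 + ((G(4) - 84) + 85) = ((3 - 1)*1)*355 + ((2*4/(-6 + 4) - 84) + 85) = (2*1)*355 + ((2*4/(-2) - 84) + 85) = 2*355 + ((2*4*(-1/2) - 84) + 85) = 710 + ((-4 - 84) + 85) = 710 + (-88 + 85) = 710 - 3 = 707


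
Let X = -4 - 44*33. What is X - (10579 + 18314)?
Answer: -30349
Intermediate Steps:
X = -1456 (X = -4 - 1452 = -1456)
X - (10579 + 18314) = -1456 - (10579 + 18314) = -1456 - 1*28893 = -1456 - 28893 = -30349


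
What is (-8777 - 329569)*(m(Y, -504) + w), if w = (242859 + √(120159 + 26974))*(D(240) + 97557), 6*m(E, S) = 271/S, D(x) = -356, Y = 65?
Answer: -1341823098393404365/168 - 32887569546*√147133 ≈ -7.9997e+15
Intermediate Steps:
m(E, S) = 271/(6*S) (m(E, S) = (271/S)/6 = 271/(6*S))
w = 23606137659 + 97201*√147133 (w = (242859 + √(120159 + 26974))*(-356 + 97557) = (242859 + √147133)*97201 = 23606137659 + 97201*√147133 ≈ 2.3643e+10)
(-8777 - 329569)*(m(Y, -504) + w) = (-8777 - 329569)*((271/6)/(-504) + (23606137659 + 97201*√147133)) = -338346*((271/6)*(-1/504) + (23606137659 + 97201*√147133)) = -338346*(-271/3024 + (23606137659 + 97201*√147133)) = -338346*(71384960280545/3024 + 97201*√147133) = -1341823098393404365/168 - 32887569546*√147133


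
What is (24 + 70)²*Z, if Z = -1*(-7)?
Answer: 61852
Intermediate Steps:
Z = 7
(24 + 70)²*Z = (24 + 70)²*7 = 94²*7 = 8836*7 = 61852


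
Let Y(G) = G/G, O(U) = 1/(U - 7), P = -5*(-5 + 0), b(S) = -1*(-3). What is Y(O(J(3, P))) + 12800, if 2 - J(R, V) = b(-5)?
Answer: 12801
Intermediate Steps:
b(S) = 3
P = 25 (P = -5*(-5) = 25)
J(R, V) = -1 (J(R, V) = 2 - 1*3 = 2 - 3 = -1)
O(U) = 1/(-7 + U)
Y(G) = 1
Y(O(J(3, P))) + 12800 = 1 + 12800 = 12801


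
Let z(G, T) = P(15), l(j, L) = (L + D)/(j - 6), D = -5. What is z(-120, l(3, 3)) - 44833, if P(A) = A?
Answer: -44818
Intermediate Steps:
l(j, L) = (-5 + L)/(-6 + j) (l(j, L) = (L - 5)/(j - 6) = (-5 + L)/(-6 + j))
z(G, T) = 15
z(-120, l(3, 3)) - 44833 = 15 - 44833 = -44818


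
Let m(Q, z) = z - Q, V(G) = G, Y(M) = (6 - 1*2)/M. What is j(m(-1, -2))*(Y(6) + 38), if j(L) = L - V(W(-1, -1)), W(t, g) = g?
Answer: 0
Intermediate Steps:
Y(M) = 4/M (Y(M) = (6 - 2)/M = 4/M)
j(L) = 1 + L (j(L) = L - 1*(-1) = L + 1 = 1 + L)
j(m(-1, -2))*(Y(6) + 38) = (1 + (-2 - 1*(-1)))*(4/6 + 38) = (1 + (-2 + 1))*(4*(⅙) + 38) = (1 - 1)*(⅔ + 38) = 0*(116/3) = 0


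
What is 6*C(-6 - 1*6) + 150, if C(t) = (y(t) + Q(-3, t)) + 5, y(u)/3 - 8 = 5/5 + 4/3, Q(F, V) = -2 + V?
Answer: 282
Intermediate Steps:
y(u) = 31 (y(u) = 24 + 3*(5/5 + 4/3) = 24 + 3*(5*(⅕) + 4*(⅓)) = 24 + 3*(1 + 4/3) = 24 + 3*(7/3) = 24 + 7 = 31)
C(t) = 34 + t (C(t) = (31 + (-2 + t)) + 5 = (29 + t) + 5 = 34 + t)
6*C(-6 - 1*6) + 150 = 6*(34 + (-6 - 1*6)) + 150 = 6*(34 + (-6 - 6)) + 150 = 6*(34 - 12) + 150 = 6*22 + 150 = 132 + 150 = 282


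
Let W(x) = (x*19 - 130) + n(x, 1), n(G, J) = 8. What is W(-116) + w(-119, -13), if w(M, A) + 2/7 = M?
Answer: -17117/7 ≈ -2445.3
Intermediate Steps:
w(M, A) = -2/7 + M
W(x) = -122 + 19*x (W(x) = (x*19 - 130) + 8 = (19*x - 130) + 8 = (-130 + 19*x) + 8 = -122 + 19*x)
W(-116) + w(-119, -13) = (-122 + 19*(-116)) + (-2/7 - 119) = (-122 - 2204) - 835/7 = -2326 - 835/7 = -17117/7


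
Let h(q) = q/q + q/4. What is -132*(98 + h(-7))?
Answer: -12837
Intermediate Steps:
h(q) = 1 + q/4 (h(q) = 1 + q*(¼) = 1 + q/4)
-132*(98 + h(-7)) = -132*(98 + (1 + (¼)*(-7))) = -132*(98 + (1 - 7/4)) = -132*(98 - ¾) = -132*389/4 = -12837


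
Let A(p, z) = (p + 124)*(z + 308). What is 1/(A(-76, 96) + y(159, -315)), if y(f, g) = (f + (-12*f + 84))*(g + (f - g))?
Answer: -1/245343 ≈ -4.0759e-6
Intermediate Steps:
A(p, z) = (124 + p)*(308 + z)
y(f, g) = f*(84 - 11*f) (y(f, g) = (f + (84 - 12*f))*f = (84 - 11*f)*f = f*(84 - 11*f))
1/(A(-76, 96) + y(159, -315)) = 1/((38192 + 124*96 + 308*(-76) - 76*96) + 159*(84 - 11*159)) = 1/((38192 + 11904 - 23408 - 7296) + 159*(84 - 1749)) = 1/(19392 + 159*(-1665)) = 1/(19392 - 264735) = 1/(-245343) = -1/245343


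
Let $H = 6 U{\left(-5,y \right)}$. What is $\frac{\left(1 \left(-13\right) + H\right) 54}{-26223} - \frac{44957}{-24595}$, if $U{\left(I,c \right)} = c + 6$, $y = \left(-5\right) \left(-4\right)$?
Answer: $\frac{329661607}{214984895} \approx 1.5334$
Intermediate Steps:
$y = 20$
$U{\left(I,c \right)} = 6 + c$
$H = 156$ ($H = 6 \left(6 + 20\right) = 6 \cdot 26 = 156$)
$\frac{\left(1 \left(-13\right) + H\right) 54}{-26223} - \frac{44957}{-24595} = \frac{\left(1 \left(-13\right) + 156\right) 54}{-26223} - \frac{44957}{-24595} = \left(-13 + 156\right) 54 \left(- \frac{1}{26223}\right) - - \frac{44957}{24595} = 143 \cdot 54 \left(- \frac{1}{26223}\right) + \frac{44957}{24595} = 7722 \left(- \frac{1}{26223}\right) + \frac{44957}{24595} = - \frac{2574}{8741} + \frac{44957}{24595} = \frac{329661607}{214984895}$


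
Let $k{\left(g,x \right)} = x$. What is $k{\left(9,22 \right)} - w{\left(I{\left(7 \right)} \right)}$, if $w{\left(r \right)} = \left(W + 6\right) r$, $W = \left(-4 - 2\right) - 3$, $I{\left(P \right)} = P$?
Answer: $43$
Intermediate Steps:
$W = -9$ ($W = -6 - 3 = -9$)
$w{\left(r \right)} = - 3 r$ ($w{\left(r \right)} = \left(-9 + 6\right) r = - 3 r$)
$k{\left(9,22 \right)} - w{\left(I{\left(7 \right)} \right)} = 22 - \left(-3\right) 7 = 22 - -21 = 22 + 21 = 43$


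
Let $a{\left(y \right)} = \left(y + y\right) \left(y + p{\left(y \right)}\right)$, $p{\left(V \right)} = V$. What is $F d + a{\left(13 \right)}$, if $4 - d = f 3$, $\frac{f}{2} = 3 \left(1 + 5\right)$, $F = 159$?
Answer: $-15860$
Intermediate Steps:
$a{\left(y \right)} = 4 y^{2}$ ($a{\left(y \right)} = \left(y + y\right) \left(y + y\right) = 2 y 2 y = 4 y^{2}$)
$f = 36$ ($f = 2 \cdot 3 \left(1 + 5\right) = 2 \cdot 3 \cdot 6 = 2 \cdot 18 = 36$)
$d = -104$ ($d = 4 - 36 \cdot 3 = 4 - 108 = -104$)
$F d + a{\left(13 \right)} = 159 \left(-104\right) + 4 \cdot 13^{2} = -16536 + 4 \cdot 169 = -16536 + 676 = -15860$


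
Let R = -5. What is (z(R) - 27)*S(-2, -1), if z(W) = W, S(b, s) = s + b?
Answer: 96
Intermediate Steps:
S(b, s) = b + s
(z(R) - 27)*S(-2, -1) = (-5 - 27)*(-2 - 1) = -32*(-3) = 96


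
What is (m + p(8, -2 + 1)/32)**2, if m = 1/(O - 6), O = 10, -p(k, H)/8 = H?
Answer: 1/4 ≈ 0.25000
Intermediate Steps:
p(k, H) = -8*H
m = 1/4 (m = 1/(10 - 6) = 1/4 ≈ 0.25000)
(m + p(8, -2 + 1)/32)**2 = (1/4 - 8*(-2 + 1)/32)**2 = (1/4 - 8*(-1)*(1/32))**2 = (1/4 + 8*(1/32))**2 = (1/4 + 1/4)**2 = (1/2)**2 = 1/4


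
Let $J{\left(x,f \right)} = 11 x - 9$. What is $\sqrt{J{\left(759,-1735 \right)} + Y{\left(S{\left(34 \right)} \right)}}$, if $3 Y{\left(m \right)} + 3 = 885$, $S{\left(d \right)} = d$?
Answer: $\sqrt{8634} \approx 92.919$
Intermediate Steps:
$J{\left(x,f \right)} = -9 + 11 x$
$Y{\left(m \right)} = 294$ ($Y{\left(m \right)} = -1 + \frac{1}{3} \cdot 885 = -1 + 295 = 294$)
$\sqrt{J{\left(759,-1735 \right)} + Y{\left(S{\left(34 \right)} \right)}} = \sqrt{\left(-9 + 11 \cdot 759\right) + 294} = \sqrt{\left(-9 + 8349\right) + 294} = \sqrt{8340 + 294} = \sqrt{8634}$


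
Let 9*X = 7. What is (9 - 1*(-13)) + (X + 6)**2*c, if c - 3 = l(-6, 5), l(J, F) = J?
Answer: -3127/27 ≈ -115.81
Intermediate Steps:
X = 7/9 (X = (1/9)*7 = 7/9 ≈ 0.77778)
c = -3 (c = 3 - 6 = -3)
(9 - 1*(-13)) + (X + 6)**2*c = (9 - 1*(-13)) + (7/9 + 6)**2*(-3) = (9 + 13) + (61/9)**2*(-3) = 22 + (3721/81)*(-3) = 22 - 3721/27 = -3127/27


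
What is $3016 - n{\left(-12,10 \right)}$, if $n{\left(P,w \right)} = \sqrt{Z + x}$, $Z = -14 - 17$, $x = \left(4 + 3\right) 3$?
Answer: $3016 - i \sqrt{10} \approx 3016.0 - 3.1623 i$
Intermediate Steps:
$x = 21$ ($x = 7 \cdot 3 = 21$)
$Z = -31$
$n{\left(P,w \right)} = i \sqrt{10}$ ($n{\left(P,w \right)} = \sqrt{-31 + 21} = \sqrt{-10} = i \sqrt{10}$)
$3016 - n{\left(-12,10 \right)} = 3016 - i \sqrt{10}$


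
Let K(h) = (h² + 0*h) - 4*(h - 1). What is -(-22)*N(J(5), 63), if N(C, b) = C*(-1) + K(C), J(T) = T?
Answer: 88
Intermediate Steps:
K(h) = 4 + h² - 4*h (K(h) = (h² + 0) - 4*(-1 + h) = h² + (4 - 4*h) = 4 + h² - 4*h)
N(C, b) = 4 + C² - 5*C (N(C, b) = C*(-1) + (4 + C² - 4*C) = -C + (4 + C² - 4*C) = 4 + C² - 5*C)
-(-22)*N(J(5), 63) = -(-22)*(4 + 5² - 5*5) = -(-22)*(4 + 25 - 25) = -(-22)*4 = -1*(-88) = 88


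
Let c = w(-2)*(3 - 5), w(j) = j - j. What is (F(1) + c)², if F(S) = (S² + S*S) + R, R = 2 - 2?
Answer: 4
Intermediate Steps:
R = 0
F(S) = 2*S² (F(S) = (S² + S*S) + 0 = (S² + S²) + 0 = 2*S² + 0 = 2*S²)
w(j) = 0
c = 0 (c = 0*(3 - 5) = 0*(-2) = 0)
(F(1) + c)² = (2*1² + 0)² = (2*1 + 0)² = (2 + 0)² = 2² = 4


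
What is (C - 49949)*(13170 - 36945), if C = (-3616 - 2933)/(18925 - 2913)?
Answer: 19015005752175/16012 ≈ 1.1875e+9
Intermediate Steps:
C = -6549/16012 ≈ -0.40901
(C - 49949)*(13170 - 36945) = (-6549/16012 - 49949)*(13170 - 36945) = -799789937/16012*(-23775) = 19015005752175/16012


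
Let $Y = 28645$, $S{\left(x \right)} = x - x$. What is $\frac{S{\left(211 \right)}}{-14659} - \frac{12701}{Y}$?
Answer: $- \frac{12701}{28645} \approx -0.44339$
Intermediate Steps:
$S{\left(x \right)} = 0$
$\frac{S{\left(211 \right)}}{-14659} - \frac{12701}{Y} = \frac{0}{-14659} - \frac{12701}{28645} = 0 \left(- \frac{1}{14659}\right) - \frac{12701}{28645} = 0 - \frac{12701}{28645} = - \frac{12701}{28645}$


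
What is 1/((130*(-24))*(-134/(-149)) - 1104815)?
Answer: -149/165035515 ≈ -9.0284e-7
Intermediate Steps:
1/((130*(-24))*(-134/(-149)) - 1104815) = 1/(-(-418080)*(-1)/149 - 1104815) = 1/(-3120*134/149 - 1104815) = 1/(-418080/149 - 1104815) = 1/(-165035515/149) = -149/165035515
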